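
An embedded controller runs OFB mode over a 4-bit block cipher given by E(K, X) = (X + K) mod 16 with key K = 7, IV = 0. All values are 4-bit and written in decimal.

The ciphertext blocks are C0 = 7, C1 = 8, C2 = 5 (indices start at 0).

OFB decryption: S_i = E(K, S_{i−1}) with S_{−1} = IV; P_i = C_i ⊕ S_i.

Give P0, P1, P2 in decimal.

P0: S = E(K, 0) = 7; 7 ⊕ 7 = 0.
P1: S = E(K, 7) = 14; 8 ⊕ 14 = 6.
P2: S = E(K, 14) = 5; 5 ⊕ 5 = 0.

P0 = 0, P1 = 6, P2 = 0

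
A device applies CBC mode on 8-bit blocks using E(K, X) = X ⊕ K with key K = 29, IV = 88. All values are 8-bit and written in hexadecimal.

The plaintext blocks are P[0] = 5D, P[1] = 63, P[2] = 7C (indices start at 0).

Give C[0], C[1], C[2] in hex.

CBC encryption: C_i = E(K, P_i ⊕ C_{i−1}), with C_{−1} = IV.
C[0]: P[0] ⊕ 88 = D5; E(K, D5) = FC.
C[1]: P[1] ⊕ FC = 9F; E(K, 9F) = B6.
C[2]: P[2] ⊕ B6 = CA; E(K, CA) = E3.

C[0] = FC, C[1] = B6, C[2] = E3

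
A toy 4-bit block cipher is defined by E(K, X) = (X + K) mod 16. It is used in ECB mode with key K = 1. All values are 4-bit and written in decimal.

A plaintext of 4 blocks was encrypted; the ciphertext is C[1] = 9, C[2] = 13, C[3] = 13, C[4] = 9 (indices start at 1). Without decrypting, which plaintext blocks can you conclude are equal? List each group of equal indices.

ECB encrypts each block independently with the same key, so equal ciphertext blocks imply equal plaintext blocks.
C[1] = C[4] = 9, so P[1] = P[4].
C[2] = C[3] = 13, so P[2] = P[3].

P[1] = P[4]; P[2] = P[3]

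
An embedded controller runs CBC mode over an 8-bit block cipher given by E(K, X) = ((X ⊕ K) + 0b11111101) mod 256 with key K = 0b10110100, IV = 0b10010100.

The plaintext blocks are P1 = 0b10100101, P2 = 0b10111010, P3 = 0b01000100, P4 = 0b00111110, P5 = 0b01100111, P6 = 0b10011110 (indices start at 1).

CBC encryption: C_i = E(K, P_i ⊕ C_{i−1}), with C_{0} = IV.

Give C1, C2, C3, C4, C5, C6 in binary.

C1 = 0b10000010, C2 = 0b10001001, C3 = 0b01110110, C4 = 0b11111001, C5 = 0b00100111, C6 = 0b00001010

C1: P1 ⊕ 0b10010100 = 0b00110001; E(K, 0b00110001) = 0b10000010.
C2: P2 ⊕ 0b10000010 = 0b00111000; E(K, 0b00111000) = 0b10001001.
C3: P3 ⊕ 0b10001001 = 0b11001101; E(K, 0b11001101) = 0b01110110.
C4: P4 ⊕ 0b01110110 = 0b01001000; E(K, 0b01001000) = 0b11111001.
C5: P5 ⊕ 0b11111001 = 0b10011110; E(K, 0b10011110) = 0b00100111.
C6: P6 ⊕ 0b00100111 = 0b10111001; E(K, 0b10111001) = 0b00001010.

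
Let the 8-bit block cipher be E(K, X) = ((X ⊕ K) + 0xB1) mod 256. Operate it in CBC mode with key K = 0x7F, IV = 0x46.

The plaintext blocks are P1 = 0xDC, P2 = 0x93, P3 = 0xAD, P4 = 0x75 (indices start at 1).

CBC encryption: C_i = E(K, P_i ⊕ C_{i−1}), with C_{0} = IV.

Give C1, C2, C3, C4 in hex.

C1: P1 ⊕ 0x46 = 0x9A; E(K, 0x9A) = 0x96.
C2: P2 ⊕ 0x96 = 0x05; E(K, 0x05) = 0x2B.
C3: P3 ⊕ 0x2B = 0x86; E(K, 0x86) = 0xAA.
C4: P4 ⊕ 0xAA = 0xDF; E(K, 0xDF) = 0x51.

C1 = 0x96, C2 = 0x2B, C3 = 0xAA, C4 = 0x51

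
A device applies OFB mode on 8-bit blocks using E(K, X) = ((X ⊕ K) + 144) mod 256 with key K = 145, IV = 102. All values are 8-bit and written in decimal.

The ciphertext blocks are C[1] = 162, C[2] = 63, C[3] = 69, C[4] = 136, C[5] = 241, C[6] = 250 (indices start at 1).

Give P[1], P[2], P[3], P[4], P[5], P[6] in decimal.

OFB decryption: S_i = E(K, S_{i−1}) with S_{0} = IV; P_i = C_i ⊕ S_i.
P[1]: S = E(K, 102) = 135; 162 ⊕ 135 = 37.
P[2]: S = E(K, 135) = 166; 63 ⊕ 166 = 153.
P[3]: S = E(K, 166) = 199; 69 ⊕ 199 = 130.
P[4]: S = E(K, 199) = 230; 136 ⊕ 230 = 110.
P[5]: S = E(K, 230) = 7; 241 ⊕ 7 = 246.
P[6]: S = E(K, 7) = 38; 250 ⊕ 38 = 220.

P[1] = 37, P[2] = 153, P[3] = 130, P[4] = 110, P[5] = 246, P[6] = 220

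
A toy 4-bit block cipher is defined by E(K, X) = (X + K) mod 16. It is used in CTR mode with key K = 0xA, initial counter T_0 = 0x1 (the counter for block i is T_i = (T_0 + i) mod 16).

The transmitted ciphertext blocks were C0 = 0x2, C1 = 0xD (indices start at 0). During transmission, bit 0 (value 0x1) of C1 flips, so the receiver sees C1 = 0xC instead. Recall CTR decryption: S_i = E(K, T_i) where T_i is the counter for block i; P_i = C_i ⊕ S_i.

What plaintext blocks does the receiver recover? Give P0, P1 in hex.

P0 = 0x9, P1 = 0x0

Only C1 changed, to 0xC. In CTR, a change in C_i flips the same bit in P_i only; the keystream is unaffected. Decrypting the received ciphertext:
P0: T = 0x1, S = E(K, T) = 0xB; 0x2 ⊕ 0xB = 0x9.
P1: T = 0x2, S = E(K, T) = 0xC; 0xC ⊕ 0xC = 0x0.
Blocks that differ from the original plaintext: P1.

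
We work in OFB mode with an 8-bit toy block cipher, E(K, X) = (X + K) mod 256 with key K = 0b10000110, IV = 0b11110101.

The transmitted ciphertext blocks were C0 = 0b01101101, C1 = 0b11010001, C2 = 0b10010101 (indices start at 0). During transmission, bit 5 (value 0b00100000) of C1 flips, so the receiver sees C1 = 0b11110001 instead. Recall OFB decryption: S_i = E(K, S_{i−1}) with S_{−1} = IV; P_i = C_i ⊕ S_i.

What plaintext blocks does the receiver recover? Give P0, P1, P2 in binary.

Only C1 changed, to 0b11110001. In OFB, a change in C_i flips the same bit in P_i only; the keystream is unaffected. Decrypting the received ciphertext:
P0: S = E(K, 0b11110101) = 0b01111011; 0b01101101 ⊕ 0b01111011 = 0b00010110.
P1: S = E(K, 0b01111011) = 0b00000001; 0b11110001 ⊕ 0b00000001 = 0b11110000.
P2: S = E(K, 0b00000001) = 0b10000111; 0b10010101 ⊕ 0b10000111 = 0b00010010.
Blocks that differ from the original plaintext: P1.

P0 = 0b00010110, P1 = 0b11110000, P2 = 0b00010010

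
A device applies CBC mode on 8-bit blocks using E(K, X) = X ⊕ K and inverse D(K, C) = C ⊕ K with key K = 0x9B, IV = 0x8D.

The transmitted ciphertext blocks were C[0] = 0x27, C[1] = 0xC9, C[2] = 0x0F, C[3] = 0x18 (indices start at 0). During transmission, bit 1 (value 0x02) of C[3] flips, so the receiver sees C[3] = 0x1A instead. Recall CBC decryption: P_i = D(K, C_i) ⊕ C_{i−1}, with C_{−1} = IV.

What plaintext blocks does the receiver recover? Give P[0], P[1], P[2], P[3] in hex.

P[0] = 0x31, P[1] = 0x75, P[2] = 0x5D, P[3] = 0x8E

Only C[3] changed, to 0x1A. In CBC, a change in C_i garbles P_i and flips the same bit in P_{i+1}. Decrypting the received ciphertext:
P[0]: D(K, 0x27) = 0xBC; 0xBC ⊕ 0x8D = 0x31.
P[1]: D(K, 0xC9) = 0x52; 0x52 ⊕ 0x27 = 0x75.
P[2]: D(K, 0x0F) = 0x94; 0x94 ⊕ 0xC9 = 0x5D.
P[3]: D(K, 0x1A) = 0x81; 0x81 ⊕ 0x0F = 0x8E.
Blocks that differ from the original plaintext: P[3].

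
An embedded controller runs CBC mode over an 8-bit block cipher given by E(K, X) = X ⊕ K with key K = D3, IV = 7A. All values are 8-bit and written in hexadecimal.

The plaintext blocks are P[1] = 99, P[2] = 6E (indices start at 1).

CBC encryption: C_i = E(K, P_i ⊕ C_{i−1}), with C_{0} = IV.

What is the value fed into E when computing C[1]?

E3

C[1]: P[1] ⊕ 7A = E3; E(K, E3) = 30.
So the input to E for block [1] is E3.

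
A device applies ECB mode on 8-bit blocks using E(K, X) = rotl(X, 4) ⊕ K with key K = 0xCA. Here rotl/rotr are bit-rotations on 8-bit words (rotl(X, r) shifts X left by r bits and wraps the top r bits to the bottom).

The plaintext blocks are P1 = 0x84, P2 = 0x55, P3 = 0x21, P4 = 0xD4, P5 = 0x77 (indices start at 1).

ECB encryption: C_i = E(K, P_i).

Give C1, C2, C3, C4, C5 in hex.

C1: E(K, 0x84) = 0x82.
C2: E(K, 0x55) = 0x9F.
C3: E(K, 0x21) = 0xD8.
C4: E(K, 0xD4) = 0x87.
C5: E(K, 0x77) = 0xBD.

C1 = 0x82, C2 = 0x9F, C3 = 0xD8, C4 = 0x87, C5 = 0xBD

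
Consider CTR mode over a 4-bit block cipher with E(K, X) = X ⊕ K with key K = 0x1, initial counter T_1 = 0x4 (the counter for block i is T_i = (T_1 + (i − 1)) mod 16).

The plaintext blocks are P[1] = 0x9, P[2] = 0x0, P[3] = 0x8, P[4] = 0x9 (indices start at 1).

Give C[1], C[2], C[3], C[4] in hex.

CTR encryption: S_i = E(K, T_i) where T_i is the counter for block i; C_i = P_i ⊕ S_i.
C[1]: T = 0x4, S = E(K, T) = 0x5; 0x9 ⊕ 0x5 = 0xC.
C[2]: T = 0x5, S = E(K, T) = 0x4; 0x0 ⊕ 0x4 = 0x4.
C[3]: T = 0x6, S = E(K, T) = 0x7; 0x8 ⊕ 0x7 = 0xF.
C[4]: T = 0x7, S = E(K, T) = 0x6; 0x9 ⊕ 0x6 = 0xF.

C[1] = 0xC, C[2] = 0x4, C[3] = 0xF, C[4] = 0xF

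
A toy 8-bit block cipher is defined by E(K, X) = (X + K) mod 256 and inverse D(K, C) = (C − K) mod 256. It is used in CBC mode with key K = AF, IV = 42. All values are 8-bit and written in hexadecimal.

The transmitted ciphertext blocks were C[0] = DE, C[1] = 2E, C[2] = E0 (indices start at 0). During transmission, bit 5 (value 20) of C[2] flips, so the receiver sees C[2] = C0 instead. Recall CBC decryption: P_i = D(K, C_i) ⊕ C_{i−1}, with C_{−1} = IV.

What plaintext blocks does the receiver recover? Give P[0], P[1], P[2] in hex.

P[0] = 6D, P[1] = A1, P[2] = 3F

Only C[2] changed, to C0. In CBC, a change in C_i garbles P_i and flips the same bit in P_{i+1}. Decrypting the received ciphertext:
P[0]: D(K, DE) = 2F; 2F ⊕ 42 = 6D.
P[1]: D(K, 2E) = 7F; 7F ⊕ DE = A1.
P[2]: D(K, C0) = 11; 11 ⊕ 2E = 3F.
Blocks that differ from the original plaintext: P[2].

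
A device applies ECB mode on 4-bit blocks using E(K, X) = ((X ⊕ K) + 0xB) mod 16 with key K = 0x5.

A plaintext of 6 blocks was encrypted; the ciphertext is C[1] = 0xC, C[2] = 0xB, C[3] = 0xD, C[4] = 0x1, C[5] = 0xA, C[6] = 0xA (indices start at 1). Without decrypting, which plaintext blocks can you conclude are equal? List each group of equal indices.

ECB encrypts each block independently with the same key, so equal ciphertext blocks imply equal plaintext blocks.
C[5] = C[6] = 0xA, so P[5] = P[6].

P[5] = P[6]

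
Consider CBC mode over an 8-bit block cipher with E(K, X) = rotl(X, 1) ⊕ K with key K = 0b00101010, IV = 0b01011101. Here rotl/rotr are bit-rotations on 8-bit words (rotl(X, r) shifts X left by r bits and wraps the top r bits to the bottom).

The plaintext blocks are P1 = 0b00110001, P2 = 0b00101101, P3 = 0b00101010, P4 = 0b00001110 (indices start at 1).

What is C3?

CBC encryption: C_i = E(K, P_i ⊕ C_{i−1}), with C_{0} = IV.
C1: P1 ⊕ 0b01011101 = 0b01101100; E(K, 0b01101100) = 0b11110010.
C2: P2 ⊕ 0b11110010 = 0b11011111; E(K, 0b11011111) = 0b10010101.
C3: P3 ⊕ 0b10010101 = 0b10111111; E(K, 0b10111111) = 0b01010101.

C3 = 0b01010101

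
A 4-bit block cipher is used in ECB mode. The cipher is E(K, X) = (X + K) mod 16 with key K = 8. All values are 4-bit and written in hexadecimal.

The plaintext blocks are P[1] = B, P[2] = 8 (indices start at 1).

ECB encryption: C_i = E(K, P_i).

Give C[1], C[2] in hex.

C[1] = 3, C[2] = 0

C[1]: E(K, B) = 3.
C[2]: E(K, 8) = 0.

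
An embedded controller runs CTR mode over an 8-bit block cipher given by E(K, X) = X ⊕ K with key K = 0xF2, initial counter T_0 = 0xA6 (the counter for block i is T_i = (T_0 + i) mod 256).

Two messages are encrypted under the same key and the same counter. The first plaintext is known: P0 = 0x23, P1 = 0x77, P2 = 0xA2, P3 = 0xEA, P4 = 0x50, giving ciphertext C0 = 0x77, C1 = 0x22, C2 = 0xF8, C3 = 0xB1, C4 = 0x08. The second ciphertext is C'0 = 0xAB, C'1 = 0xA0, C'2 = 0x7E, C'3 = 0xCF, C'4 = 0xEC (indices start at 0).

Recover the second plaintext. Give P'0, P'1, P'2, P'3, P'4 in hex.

P'0 = 0xFF, P'1 = 0xF5, P'2 = 0x24, P'3 = 0x94, P'4 = 0xB4

In CTR with a reused counter, both messages share the same keystream S_i, so C_i ⊕ C'_i = P_i ⊕ P'_i and thus P'_i = P_i ⊕ C_i ⊕ C'_i.
P'0: 0x23 ⊕ 0x77 ⊕ 0xAB = 0xFF.
P'1: 0x77 ⊕ 0x22 ⊕ 0xA0 = 0xF5.
P'2: 0xA2 ⊕ 0xF8 ⊕ 0x7E = 0x24.
P'3: 0xEA ⊕ 0xB1 ⊕ 0xCF = 0x94.
P'4: 0x50 ⊕ 0x08 ⊕ 0xEC = 0xB4.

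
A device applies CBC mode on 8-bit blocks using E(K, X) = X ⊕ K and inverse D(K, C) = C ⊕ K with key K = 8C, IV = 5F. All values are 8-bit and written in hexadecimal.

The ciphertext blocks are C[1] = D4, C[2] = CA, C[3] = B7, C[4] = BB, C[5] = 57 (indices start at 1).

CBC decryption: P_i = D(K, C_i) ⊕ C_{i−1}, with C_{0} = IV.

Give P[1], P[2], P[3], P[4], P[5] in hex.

P[1]: D(K, D4) = 58; 58 ⊕ 5F = 07.
P[2]: D(K, CA) = 46; 46 ⊕ D4 = 92.
P[3]: D(K, B7) = 3B; 3B ⊕ CA = F1.
P[4]: D(K, BB) = 37; 37 ⊕ B7 = 80.
P[5]: D(K, 57) = DB; DB ⊕ BB = 60.

P[1] = 07, P[2] = 92, P[3] = F1, P[4] = 80, P[5] = 60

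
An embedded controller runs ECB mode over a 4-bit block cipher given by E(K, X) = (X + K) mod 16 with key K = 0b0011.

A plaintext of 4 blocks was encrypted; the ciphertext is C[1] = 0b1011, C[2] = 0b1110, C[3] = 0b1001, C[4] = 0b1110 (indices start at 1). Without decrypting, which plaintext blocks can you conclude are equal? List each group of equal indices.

ECB encrypts each block independently with the same key, so equal ciphertext blocks imply equal plaintext blocks.
C[2] = C[4] = 0b1110, so P[2] = P[4].

P[2] = P[4]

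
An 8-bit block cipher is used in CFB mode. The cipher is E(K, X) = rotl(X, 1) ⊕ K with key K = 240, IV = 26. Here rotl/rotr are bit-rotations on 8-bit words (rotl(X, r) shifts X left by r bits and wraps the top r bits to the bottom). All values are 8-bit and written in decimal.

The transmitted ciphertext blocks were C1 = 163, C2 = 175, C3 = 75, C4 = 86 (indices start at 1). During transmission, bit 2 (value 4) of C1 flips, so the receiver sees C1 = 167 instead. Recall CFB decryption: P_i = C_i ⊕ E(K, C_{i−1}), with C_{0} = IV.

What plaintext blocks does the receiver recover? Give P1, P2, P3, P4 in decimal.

Only C1 changed, to 167. In CFB, a change in C_i flips the same bit in P_i and garbles P_{i+1}. Decrypting the received ciphertext:
P1: E(K, 26) = 196; 167 ⊕ 196 = 99.
P2: E(K, 167) = 191; 175 ⊕ 191 = 16.
P3: E(K, 175) = 175; 75 ⊕ 175 = 228.
P4: E(K, 75) = 102; 86 ⊕ 102 = 48.
Blocks that differ from the original plaintext: P1, P2.

P1 = 99, P2 = 16, P3 = 228, P4 = 48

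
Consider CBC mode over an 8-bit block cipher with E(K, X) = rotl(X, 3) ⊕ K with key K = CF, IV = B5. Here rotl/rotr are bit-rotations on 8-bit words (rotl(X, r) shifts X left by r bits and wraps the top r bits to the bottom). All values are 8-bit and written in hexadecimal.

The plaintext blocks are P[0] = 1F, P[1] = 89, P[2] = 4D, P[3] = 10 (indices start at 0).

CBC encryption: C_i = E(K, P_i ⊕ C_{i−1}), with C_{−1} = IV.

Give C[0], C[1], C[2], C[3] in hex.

C[0] = 9A, C[1] = 57, C[2] = 1F, C[3] = B7

C[0]: P[0] ⊕ B5 = AA; E(K, AA) = 9A.
C[1]: P[1] ⊕ 9A = 13; E(K, 13) = 57.
C[2]: P[2] ⊕ 57 = 1A; E(K, 1A) = 1F.
C[3]: P[3] ⊕ 1F = 0F; E(K, 0F) = B7.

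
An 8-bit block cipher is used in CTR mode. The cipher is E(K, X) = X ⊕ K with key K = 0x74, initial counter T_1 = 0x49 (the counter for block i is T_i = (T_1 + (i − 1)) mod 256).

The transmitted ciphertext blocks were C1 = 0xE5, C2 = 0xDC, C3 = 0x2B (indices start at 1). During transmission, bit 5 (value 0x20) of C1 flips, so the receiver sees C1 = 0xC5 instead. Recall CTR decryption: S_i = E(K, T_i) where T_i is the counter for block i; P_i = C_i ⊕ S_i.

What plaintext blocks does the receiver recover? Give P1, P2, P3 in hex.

Only C1 changed, to 0xC5. In CTR, a change in C_i flips the same bit in P_i only; the keystream is unaffected. Decrypting the received ciphertext:
P1: T = 0x49, S = E(K, T) = 0x3D; 0xC5 ⊕ 0x3D = 0xF8.
P2: T = 0x4A, S = E(K, T) = 0x3E; 0xDC ⊕ 0x3E = 0xE2.
P3: T = 0x4B, S = E(K, T) = 0x3F; 0x2B ⊕ 0x3F = 0x14.
Blocks that differ from the original plaintext: P1.

P1 = 0xF8, P2 = 0xE2, P3 = 0x14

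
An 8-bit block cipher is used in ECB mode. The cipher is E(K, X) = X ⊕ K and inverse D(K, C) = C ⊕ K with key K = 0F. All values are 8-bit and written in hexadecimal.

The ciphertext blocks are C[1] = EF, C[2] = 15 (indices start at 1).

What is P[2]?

ECB decryption: P_i = D(K, C_i).
P[2]: D(K, 15) = 1A.

P[2] = 1A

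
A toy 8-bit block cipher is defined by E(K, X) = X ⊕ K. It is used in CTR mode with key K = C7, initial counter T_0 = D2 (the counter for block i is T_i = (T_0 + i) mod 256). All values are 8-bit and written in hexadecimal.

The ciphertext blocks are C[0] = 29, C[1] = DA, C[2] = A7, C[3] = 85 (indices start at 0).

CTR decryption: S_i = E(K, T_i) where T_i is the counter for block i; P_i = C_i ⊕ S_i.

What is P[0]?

P[0] = 3C

P[0]: T = D2, S = E(K, T) = 15; 29 ⊕ 15 = 3C.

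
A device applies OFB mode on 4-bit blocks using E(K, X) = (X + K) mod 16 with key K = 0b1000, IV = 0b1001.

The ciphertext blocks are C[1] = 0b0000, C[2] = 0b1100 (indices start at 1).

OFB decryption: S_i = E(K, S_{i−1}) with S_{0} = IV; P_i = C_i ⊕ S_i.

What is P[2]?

P[1]: S = E(K, 0b1001) = 0b0001; 0b0000 ⊕ 0b0001 = 0b0001.
P[2]: S = E(K, 0b0001) = 0b1001; 0b1100 ⊕ 0b1001 = 0b0101.

P[2] = 0b0101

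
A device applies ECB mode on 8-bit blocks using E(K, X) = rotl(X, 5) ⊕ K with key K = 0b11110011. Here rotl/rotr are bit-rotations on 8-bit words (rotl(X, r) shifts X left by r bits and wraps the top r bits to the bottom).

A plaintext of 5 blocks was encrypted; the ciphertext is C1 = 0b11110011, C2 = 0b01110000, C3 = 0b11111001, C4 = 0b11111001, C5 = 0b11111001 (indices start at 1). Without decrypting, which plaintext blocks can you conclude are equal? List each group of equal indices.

P3 = P4 = P5

ECB encrypts each block independently with the same key, so equal ciphertext blocks imply equal plaintext blocks.
C3 = C4 = C5 = 0b11111001, so P3 = P4 = P5.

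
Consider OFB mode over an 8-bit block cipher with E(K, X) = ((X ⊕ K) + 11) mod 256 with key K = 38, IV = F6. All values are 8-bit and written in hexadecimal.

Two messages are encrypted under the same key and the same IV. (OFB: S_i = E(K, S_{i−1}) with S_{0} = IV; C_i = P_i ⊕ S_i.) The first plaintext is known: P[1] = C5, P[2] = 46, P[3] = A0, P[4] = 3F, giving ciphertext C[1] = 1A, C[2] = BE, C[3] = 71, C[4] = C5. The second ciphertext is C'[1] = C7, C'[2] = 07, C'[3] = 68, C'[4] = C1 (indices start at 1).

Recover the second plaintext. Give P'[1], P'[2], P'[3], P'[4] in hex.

In OFB with a reused IV, both messages share the same keystream S_i, so C_i ⊕ C'_i = P_i ⊕ P'_i and thus P'_i = P_i ⊕ C_i ⊕ C'_i.
P'[1]: C5 ⊕ 1A ⊕ C7 = 18.
P'[2]: 46 ⊕ BE ⊕ 07 = FF.
P'[3]: A0 ⊕ 71 ⊕ 68 = B9.
P'[4]: 3F ⊕ C5 ⊕ C1 = 3B.

P'[1] = 18, P'[2] = FF, P'[3] = B9, P'[4] = 3B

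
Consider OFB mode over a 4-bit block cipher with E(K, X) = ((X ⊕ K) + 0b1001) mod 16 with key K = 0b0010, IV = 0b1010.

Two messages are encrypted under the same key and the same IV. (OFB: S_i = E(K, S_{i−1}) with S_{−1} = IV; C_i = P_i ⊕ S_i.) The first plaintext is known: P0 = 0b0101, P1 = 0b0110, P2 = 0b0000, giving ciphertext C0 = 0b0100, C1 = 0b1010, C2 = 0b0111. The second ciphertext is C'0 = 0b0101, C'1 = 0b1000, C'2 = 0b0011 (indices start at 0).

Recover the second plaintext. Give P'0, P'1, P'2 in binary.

In OFB with a reused IV, both messages share the same keystream S_i, so C_i ⊕ C'_i = P_i ⊕ P'_i and thus P'_i = P_i ⊕ C_i ⊕ C'_i.
P'0: 0b0101 ⊕ 0b0100 ⊕ 0b0101 = 0b0100.
P'1: 0b0110 ⊕ 0b1010 ⊕ 0b1000 = 0b0100.
P'2: 0b0000 ⊕ 0b0111 ⊕ 0b0011 = 0b0100.

P'0 = 0b0100, P'1 = 0b0100, P'2 = 0b0100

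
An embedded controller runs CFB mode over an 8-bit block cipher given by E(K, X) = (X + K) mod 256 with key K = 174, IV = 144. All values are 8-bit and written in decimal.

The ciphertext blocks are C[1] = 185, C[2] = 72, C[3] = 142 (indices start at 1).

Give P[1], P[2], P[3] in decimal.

P[1] = 135, P[2] = 47, P[3] = 120

CFB decryption: P_i = C_i ⊕ E(K, C_{i−1}), with C_{0} = IV.
P[1]: E(K, 144) = 62; 185 ⊕ 62 = 135.
P[2]: E(K, 185) = 103; 72 ⊕ 103 = 47.
P[3]: E(K, 72) = 246; 142 ⊕ 246 = 120.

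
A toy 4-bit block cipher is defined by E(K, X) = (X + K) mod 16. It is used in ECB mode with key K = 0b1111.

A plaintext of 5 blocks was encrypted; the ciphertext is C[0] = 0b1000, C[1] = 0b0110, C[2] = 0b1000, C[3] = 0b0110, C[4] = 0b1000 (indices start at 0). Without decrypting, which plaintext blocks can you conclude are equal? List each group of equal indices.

P[0] = P[2] = P[4]; P[1] = P[3]

ECB encrypts each block independently with the same key, so equal ciphertext blocks imply equal plaintext blocks.
C[0] = C[2] = C[4] = 0b1000, so P[0] = P[2] = P[4].
C[1] = C[3] = 0b0110, so P[1] = P[3].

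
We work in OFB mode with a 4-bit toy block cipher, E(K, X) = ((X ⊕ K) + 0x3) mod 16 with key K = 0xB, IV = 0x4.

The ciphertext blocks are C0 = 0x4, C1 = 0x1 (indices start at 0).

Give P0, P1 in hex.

OFB decryption: S_i = E(K, S_{i−1}) with S_{−1} = IV; P_i = C_i ⊕ S_i.
P0: S = E(K, 0x4) = 0x2; 0x4 ⊕ 0x2 = 0x6.
P1: S = E(K, 0x2) = 0xC; 0x1 ⊕ 0xC = 0xD.

P0 = 0x6, P1 = 0xD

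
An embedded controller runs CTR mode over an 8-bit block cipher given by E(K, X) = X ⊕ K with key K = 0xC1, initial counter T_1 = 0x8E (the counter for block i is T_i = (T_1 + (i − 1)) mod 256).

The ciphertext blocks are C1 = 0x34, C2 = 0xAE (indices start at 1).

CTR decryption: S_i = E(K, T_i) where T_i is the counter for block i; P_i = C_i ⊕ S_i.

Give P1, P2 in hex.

P1: T = 0x8E, S = E(K, T) = 0x4F; 0x34 ⊕ 0x4F = 0x7B.
P2: T = 0x8F, S = E(K, T) = 0x4E; 0xAE ⊕ 0x4E = 0xE0.

P1 = 0x7B, P2 = 0xE0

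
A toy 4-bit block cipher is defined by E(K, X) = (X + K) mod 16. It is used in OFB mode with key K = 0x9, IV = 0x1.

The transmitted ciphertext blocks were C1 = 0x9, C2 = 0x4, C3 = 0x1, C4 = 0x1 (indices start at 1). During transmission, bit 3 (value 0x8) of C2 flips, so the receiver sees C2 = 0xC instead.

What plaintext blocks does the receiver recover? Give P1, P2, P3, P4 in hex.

OFB decryption: S_i = E(K, S_{i−1}) with S_{0} = IV; P_i = C_i ⊕ S_i.
Only C2 changed, to 0xC. In OFB, a change in C_i flips the same bit in P_i only; the keystream is unaffected. Decrypting the received ciphertext:
P1: S = E(K, 0x1) = 0xA; 0x9 ⊕ 0xA = 0x3.
P2: S = E(K, 0xA) = 0x3; 0xC ⊕ 0x3 = 0xF.
P3: S = E(K, 0x3) = 0xC; 0x1 ⊕ 0xC = 0xD.
P4: S = E(K, 0xC) = 0x5; 0x1 ⊕ 0x5 = 0x4.
Blocks that differ from the original plaintext: P2.

P1 = 0x3, P2 = 0xF, P3 = 0xD, P4 = 0x4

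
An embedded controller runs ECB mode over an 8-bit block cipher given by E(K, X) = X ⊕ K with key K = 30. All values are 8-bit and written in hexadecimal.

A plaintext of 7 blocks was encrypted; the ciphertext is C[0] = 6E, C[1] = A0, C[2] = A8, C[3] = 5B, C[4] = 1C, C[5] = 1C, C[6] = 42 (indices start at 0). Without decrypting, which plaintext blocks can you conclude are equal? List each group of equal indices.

ECB encrypts each block independently with the same key, so equal ciphertext blocks imply equal plaintext blocks.
C[4] = C[5] = 1C, so P[4] = P[5].

P[4] = P[5]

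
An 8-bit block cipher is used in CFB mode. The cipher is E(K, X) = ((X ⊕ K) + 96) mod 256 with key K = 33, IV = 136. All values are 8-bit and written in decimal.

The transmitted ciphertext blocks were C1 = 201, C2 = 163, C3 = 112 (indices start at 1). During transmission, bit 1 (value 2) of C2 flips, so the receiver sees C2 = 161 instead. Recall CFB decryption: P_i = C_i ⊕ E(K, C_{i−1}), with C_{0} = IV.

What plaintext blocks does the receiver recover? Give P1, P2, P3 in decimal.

Only C2 changed, to 161. In CFB, a change in C_i flips the same bit in P_i and garbles P_{i+1}. Decrypting the received ciphertext:
P1: E(K, 136) = 9; 201 ⊕ 9 = 192.
P2: E(K, 201) = 72; 161 ⊕ 72 = 233.
P3: E(K, 161) = 224; 112 ⊕ 224 = 144.
Blocks that differ from the original plaintext: P2, P3.

P1 = 192, P2 = 233, P3 = 144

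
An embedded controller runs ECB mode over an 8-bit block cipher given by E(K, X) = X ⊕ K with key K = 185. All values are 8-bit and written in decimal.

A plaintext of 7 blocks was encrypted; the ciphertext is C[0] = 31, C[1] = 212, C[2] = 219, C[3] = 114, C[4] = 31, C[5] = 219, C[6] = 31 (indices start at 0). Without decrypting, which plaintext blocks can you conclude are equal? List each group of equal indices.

P[0] = P[4] = P[6]; P[2] = P[5]

ECB encrypts each block independently with the same key, so equal ciphertext blocks imply equal plaintext blocks.
C[0] = C[4] = C[6] = 31, so P[0] = P[4] = P[6].
C[2] = C[5] = 219, so P[2] = P[5].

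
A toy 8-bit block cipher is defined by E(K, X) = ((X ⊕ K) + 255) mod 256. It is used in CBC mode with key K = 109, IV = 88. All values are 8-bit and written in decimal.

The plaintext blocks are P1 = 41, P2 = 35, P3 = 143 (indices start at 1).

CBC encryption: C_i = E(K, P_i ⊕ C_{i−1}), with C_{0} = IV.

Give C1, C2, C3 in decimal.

C1 = 27, C2 = 84, C3 = 181

C1: P1 ⊕ 88 = 113; E(K, 113) = 27.
C2: P2 ⊕ 27 = 56; E(K, 56) = 84.
C3: P3 ⊕ 84 = 219; E(K, 219) = 181.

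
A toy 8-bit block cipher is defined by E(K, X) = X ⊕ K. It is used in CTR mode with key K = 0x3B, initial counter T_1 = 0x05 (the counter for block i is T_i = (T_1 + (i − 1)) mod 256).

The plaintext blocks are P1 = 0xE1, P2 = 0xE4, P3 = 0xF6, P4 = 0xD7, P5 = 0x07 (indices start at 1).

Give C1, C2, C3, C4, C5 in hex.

C1 = 0xDF, C2 = 0xD9, C3 = 0xCA, C4 = 0xE4, C5 = 0x35

CTR encryption: S_i = E(K, T_i) where T_i is the counter for block i; C_i = P_i ⊕ S_i.
C1: T = 0x05, S = E(K, T) = 0x3E; 0xE1 ⊕ 0x3E = 0xDF.
C2: T = 0x06, S = E(K, T) = 0x3D; 0xE4 ⊕ 0x3D = 0xD9.
C3: T = 0x07, S = E(K, T) = 0x3C; 0xF6 ⊕ 0x3C = 0xCA.
C4: T = 0x08, S = E(K, T) = 0x33; 0xD7 ⊕ 0x33 = 0xE4.
C5: T = 0x09, S = E(K, T) = 0x32; 0x07 ⊕ 0x32 = 0x35.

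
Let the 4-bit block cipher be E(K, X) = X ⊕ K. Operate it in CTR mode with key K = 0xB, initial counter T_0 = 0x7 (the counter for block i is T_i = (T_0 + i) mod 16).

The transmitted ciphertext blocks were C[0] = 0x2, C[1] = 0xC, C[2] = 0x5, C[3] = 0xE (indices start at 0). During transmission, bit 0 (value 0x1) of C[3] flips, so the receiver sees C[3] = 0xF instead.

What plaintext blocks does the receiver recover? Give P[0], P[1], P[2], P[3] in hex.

CTR decryption: S_i = E(K, T_i) where T_i is the counter for block i; P_i = C_i ⊕ S_i.
Only C[3] changed, to 0xF. In CTR, a change in C_i flips the same bit in P_i only; the keystream is unaffected. Decrypting the received ciphertext:
P[0]: T = 0x7, S = E(K, T) = 0xC; 0x2 ⊕ 0xC = 0xE.
P[1]: T = 0x8, S = E(K, T) = 0x3; 0xC ⊕ 0x3 = 0xF.
P[2]: T = 0x9, S = E(K, T) = 0x2; 0x5 ⊕ 0x2 = 0x7.
P[3]: T = 0xA, S = E(K, T) = 0x1; 0xF ⊕ 0x1 = 0xE.
Blocks that differ from the original plaintext: P[3].

P[0] = 0xE, P[1] = 0xF, P[2] = 0x7, P[3] = 0xE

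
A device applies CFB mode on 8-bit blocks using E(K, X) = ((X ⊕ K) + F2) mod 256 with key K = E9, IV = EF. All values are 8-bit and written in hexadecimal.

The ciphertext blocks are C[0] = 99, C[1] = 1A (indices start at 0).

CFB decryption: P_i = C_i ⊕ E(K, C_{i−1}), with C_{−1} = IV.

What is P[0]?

P[0] = 61

P[0]: E(K, EF) = F8; 99 ⊕ F8 = 61.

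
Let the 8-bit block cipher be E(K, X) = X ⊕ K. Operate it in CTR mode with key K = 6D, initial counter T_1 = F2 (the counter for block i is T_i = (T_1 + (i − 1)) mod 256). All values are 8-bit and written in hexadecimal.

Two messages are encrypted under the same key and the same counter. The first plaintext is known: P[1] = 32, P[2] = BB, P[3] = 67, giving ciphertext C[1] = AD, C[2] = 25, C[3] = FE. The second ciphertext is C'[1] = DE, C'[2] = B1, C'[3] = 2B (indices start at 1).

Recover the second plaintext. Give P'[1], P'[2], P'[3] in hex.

In CTR with a reused counter, both messages share the same keystream S_i, so C_i ⊕ C'_i = P_i ⊕ P'_i and thus P'_i = P_i ⊕ C_i ⊕ C'_i.
P'[1]: 32 ⊕ AD ⊕ DE = 41.
P'[2]: BB ⊕ 25 ⊕ B1 = 2F.
P'[3]: 67 ⊕ FE ⊕ 2B = B2.

P'[1] = 41, P'[2] = 2F, P'[3] = B2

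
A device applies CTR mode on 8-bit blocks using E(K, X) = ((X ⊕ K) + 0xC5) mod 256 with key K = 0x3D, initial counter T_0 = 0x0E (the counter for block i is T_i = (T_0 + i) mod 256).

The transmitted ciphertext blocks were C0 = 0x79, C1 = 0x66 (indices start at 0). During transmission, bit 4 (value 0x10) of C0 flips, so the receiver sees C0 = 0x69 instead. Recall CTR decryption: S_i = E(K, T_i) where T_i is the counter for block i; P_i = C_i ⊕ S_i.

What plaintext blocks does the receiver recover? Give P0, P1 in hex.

P0 = 0x91, P1 = 0x91

Only C0 changed, to 0x69. In CTR, a change in C_i flips the same bit in P_i only; the keystream is unaffected. Decrypting the received ciphertext:
P0: T = 0x0E, S = E(K, T) = 0xF8; 0x69 ⊕ 0xF8 = 0x91.
P1: T = 0x0F, S = E(K, T) = 0xF7; 0x66 ⊕ 0xF7 = 0x91.
Blocks that differ from the original plaintext: P0.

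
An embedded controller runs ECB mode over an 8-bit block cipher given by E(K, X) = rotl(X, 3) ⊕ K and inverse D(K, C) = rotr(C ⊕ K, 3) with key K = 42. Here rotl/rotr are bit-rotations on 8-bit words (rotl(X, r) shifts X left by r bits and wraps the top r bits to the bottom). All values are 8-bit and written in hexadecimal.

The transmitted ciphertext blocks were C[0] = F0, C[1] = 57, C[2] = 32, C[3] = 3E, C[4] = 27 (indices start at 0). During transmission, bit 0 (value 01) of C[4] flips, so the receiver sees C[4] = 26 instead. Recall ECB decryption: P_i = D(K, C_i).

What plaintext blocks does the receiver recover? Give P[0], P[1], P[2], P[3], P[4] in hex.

P[0] = 56, P[1] = A2, P[2] = 0E, P[3] = 8F, P[4] = 8C

Only C[4] changed, to 26. In ECB, a change in C_i affects only P_i. Decrypting the received ciphertext:
P[0]: D(K, F0) = 56.
P[1]: D(K, 57) = A2.
P[2]: D(K, 32) = 0E.
P[3]: D(K, 3E) = 8F.
P[4]: D(K, 26) = 8C.
Blocks that differ from the original plaintext: P[4].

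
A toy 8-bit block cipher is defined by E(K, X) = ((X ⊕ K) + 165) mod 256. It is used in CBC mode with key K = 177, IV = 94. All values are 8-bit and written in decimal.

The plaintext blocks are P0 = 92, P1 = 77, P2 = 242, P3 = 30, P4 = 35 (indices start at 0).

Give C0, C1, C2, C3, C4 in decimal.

C0 = 88, C1 = 73, C2 = 175, C3 = 165, C4 = 220

CBC encryption: C_i = E(K, P_i ⊕ C_{i−1}), with C_{−1} = IV.
C0: P0 ⊕ 94 = 2; E(K, 2) = 88.
C1: P1 ⊕ 88 = 21; E(K, 21) = 73.
C2: P2 ⊕ 73 = 187; E(K, 187) = 175.
C3: P3 ⊕ 175 = 177; E(K, 177) = 165.
C4: P4 ⊕ 165 = 134; E(K, 134) = 220.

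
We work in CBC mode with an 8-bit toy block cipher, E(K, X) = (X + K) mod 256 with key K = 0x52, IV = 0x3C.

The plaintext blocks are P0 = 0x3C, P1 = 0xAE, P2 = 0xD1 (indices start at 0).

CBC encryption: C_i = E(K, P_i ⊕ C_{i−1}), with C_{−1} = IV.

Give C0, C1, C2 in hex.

C0: P0 ⊕ 0x3C = 0x00; E(K, 0x00) = 0x52.
C1: P1 ⊕ 0x52 = 0xFC; E(K, 0xFC) = 0x4E.
C2: P2 ⊕ 0x4E = 0x9F; E(K, 0x9F) = 0xF1.

C0 = 0x52, C1 = 0x4E, C2 = 0xF1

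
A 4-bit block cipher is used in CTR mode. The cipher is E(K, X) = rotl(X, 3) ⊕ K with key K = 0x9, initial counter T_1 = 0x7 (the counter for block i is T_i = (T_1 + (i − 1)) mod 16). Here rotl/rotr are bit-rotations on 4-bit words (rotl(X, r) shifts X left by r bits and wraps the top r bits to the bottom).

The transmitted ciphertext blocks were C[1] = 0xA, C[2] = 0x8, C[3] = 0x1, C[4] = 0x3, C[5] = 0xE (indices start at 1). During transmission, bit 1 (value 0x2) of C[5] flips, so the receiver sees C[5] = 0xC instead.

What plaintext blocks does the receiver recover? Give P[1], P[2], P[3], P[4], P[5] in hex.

P[1] = 0x8, P[2] = 0x5, P[3] = 0x4, P[4] = 0xF, P[5] = 0x8

CTR decryption: S_i = E(K, T_i) where T_i is the counter for block i; P_i = C_i ⊕ S_i.
Only C[5] changed, to 0xC. In CTR, a change in C_i flips the same bit in P_i only; the keystream is unaffected. Decrypting the received ciphertext:
P[1]: T = 0x7, S = E(K, T) = 0x2; 0xA ⊕ 0x2 = 0x8.
P[2]: T = 0x8, S = E(K, T) = 0xD; 0x8 ⊕ 0xD = 0x5.
P[3]: T = 0x9, S = E(K, T) = 0x5; 0x1 ⊕ 0x5 = 0x4.
P[4]: T = 0xA, S = E(K, T) = 0xC; 0x3 ⊕ 0xC = 0xF.
P[5]: T = 0xB, S = E(K, T) = 0x4; 0xC ⊕ 0x4 = 0x8.
Blocks that differ from the original plaintext: P[5].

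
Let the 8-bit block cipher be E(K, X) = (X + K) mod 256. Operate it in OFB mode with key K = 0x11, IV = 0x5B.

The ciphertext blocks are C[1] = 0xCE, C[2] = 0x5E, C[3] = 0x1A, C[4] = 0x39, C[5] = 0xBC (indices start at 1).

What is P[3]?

P[3] = 0x94

OFB decryption: S_i = E(K, S_{i−1}) with S_{0} = IV; P_i = C_i ⊕ S_i.
P[1]: S = E(K, 0x5B) = 0x6C; 0xCE ⊕ 0x6C = 0xA2.
P[2]: S = E(K, 0x6C) = 0x7D; 0x5E ⊕ 0x7D = 0x23.
P[3]: S = E(K, 0x7D) = 0x8E; 0x1A ⊕ 0x8E = 0x94.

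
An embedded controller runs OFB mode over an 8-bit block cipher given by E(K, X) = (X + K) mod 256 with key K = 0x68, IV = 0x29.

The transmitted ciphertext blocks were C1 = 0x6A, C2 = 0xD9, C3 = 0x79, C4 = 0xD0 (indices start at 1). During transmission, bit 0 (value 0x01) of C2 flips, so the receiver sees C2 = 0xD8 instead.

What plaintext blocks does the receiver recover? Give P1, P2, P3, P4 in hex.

P1 = 0xFB, P2 = 0x21, P3 = 0x18, P4 = 0x19

OFB decryption: S_i = E(K, S_{i−1}) with S_{0} = IV; P_i = C_i ⊕ S_i.
Only C2 changed, to 0xD8. In OFB, a change in C_i flips the same bit in P_i only; the keystream is unaffected. Decrypting the received ciphertext:
P1: S = E(K, 0x29) = 0x91; 0x6A ⊕ 0x91 = 0xFB.
P2: S = E(K, 0x91) = 0xF9; 0xD8 ⊕ 0xF9 = 0x21.
P3: S = E(K, 0xF9) = 0x61; 0x79 ⊕ 0x61 = 0x18.
P4: S = E(K, 0x61) = 0xC9; 0xD0 ⊕ 0xC9 = 0x19.
Blocks that differ from the original plaintext: P2.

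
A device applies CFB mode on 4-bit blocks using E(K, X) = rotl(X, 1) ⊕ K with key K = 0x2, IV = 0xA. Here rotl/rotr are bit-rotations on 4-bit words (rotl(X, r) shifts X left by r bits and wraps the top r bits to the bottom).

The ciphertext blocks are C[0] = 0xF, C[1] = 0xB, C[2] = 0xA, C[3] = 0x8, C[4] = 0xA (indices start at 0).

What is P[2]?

CFB decryption: P_i = C_i ⊕ E(K, C_{i−1}), with C_{−1} = IV.
P[2]: E(K, 0xB) = 0x5; 0xA ⊕ 0x5 = 0xF.

P[2] = 0xF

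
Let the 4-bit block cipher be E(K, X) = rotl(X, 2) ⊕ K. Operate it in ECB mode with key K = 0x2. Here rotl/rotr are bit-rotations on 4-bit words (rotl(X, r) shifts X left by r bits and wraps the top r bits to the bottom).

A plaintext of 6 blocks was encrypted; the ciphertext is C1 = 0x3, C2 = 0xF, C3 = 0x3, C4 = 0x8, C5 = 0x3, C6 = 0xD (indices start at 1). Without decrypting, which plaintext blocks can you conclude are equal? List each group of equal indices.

ECB encrypts each block independently with the same key, so equal ciphertext blocks imply equal plaintext blocks.
C1 = C3 = C5 = 0x3, so P1 = P3 = P5.

P1 = P3 = P5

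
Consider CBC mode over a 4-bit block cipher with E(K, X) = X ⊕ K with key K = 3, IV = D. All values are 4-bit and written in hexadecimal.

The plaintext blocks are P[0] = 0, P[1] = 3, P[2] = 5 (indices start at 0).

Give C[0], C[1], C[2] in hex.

CBC encryption: C_i = E(K, P_i ⊕ C_{i−1}), with C_{−1} = IV.
C[0]: P[0] ⊕ D = D; E(K, D) = E.
C[1]: P[1] ⊕ E = D; E(K, D) = E.
C[2]: P[2] ⊕ E = B; E(K, B) = 8.

C[0] = E, C[1] = E, C[2] = 8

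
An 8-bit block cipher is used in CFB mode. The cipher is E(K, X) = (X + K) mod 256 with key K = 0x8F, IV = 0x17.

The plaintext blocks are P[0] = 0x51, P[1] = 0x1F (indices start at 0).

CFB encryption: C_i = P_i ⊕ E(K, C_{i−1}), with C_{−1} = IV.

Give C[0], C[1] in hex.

C[0] = 0xF7, C[1] = 0x99

C[0]: E(K, 0x17) = 0xA6; 0x51 ⊕ 0xA6 = 0xF7.
C[1]: E(K, 0xF7) = 0x86; 0x1F ⊕ 0x86 = 0x99.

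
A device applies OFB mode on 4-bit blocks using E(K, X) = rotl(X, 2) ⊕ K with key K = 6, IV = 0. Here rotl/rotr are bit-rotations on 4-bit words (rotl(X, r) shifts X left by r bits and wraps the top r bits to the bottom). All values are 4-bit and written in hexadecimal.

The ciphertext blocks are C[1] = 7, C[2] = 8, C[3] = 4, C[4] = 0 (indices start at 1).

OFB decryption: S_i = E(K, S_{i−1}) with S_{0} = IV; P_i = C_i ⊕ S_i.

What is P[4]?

P[1]: S = E(K, 0) = 6; 7 ⊕ 6 = 1.
P[2]: S = E(K, 6) = F; 8 ⊕ F = 7.
P[3]: S = E(K, F) = 9; 4 ⊕ 9 = D.
P[4]: S = E(K, 9) = 0; 0 ⊕ 0 = 0.

P[4] = 0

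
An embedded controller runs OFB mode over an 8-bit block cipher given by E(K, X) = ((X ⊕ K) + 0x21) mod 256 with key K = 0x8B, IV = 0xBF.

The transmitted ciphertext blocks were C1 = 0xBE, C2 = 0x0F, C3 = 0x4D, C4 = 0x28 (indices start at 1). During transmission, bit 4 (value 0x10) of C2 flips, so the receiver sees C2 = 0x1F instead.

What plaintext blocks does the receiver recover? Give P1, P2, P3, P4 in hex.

OFB decryption: S_i = E(K, S_{i−1}) with S_{0} = IV; P_i = C_i ⊕ S_i.
Only C2 changed, to 0x1F. In OFB, a change in C_i flips the same bit in P_i only; the keystream is unaffected. Decrypting the received ciphertext:
P1: S = E(K, 0xBF) = 0x55; 0xBE ⊕ 0x55 = 0xEB.
P2: S = E(K, 0x55) = 0xFF; 0x1F ⊕ 0xFF = 0xE0.
P3: S = E(K, 0xFF) = 0x95; 0x4D ⊕ 0x95 = 0xD8.
P4: S = E(K, 0x95) = 0x3F; 0x28 ⊕ 0x3F = 0x17.
Blocks that differ from the original plaintext: P2.

P1 = 0xEB, P2 = 0xE0, P3 = 0xD8, P4 = 0x17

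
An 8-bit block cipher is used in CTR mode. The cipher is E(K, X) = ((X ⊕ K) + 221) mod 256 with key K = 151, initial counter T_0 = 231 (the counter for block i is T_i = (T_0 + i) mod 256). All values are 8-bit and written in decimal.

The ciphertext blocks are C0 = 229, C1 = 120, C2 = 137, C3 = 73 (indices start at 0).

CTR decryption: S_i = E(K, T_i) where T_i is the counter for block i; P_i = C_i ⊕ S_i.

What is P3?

P3: T = 234, S = E(K, T) = 90; 73 ⊕ 90 = 19.

P3 = 19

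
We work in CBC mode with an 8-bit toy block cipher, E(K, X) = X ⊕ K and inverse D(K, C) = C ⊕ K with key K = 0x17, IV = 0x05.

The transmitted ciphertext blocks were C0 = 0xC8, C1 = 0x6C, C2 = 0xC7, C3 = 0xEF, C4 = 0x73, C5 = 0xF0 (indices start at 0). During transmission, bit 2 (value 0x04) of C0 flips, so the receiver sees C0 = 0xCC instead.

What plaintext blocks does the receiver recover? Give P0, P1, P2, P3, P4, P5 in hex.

CBC decryption: P_i = D(K, C_i) ⊕ C_{i−1}, with C_{−1} = IV.
Only C0 changed, to 0xCC. In CBC, a change in C_i garbles P_i and flips the same bit in P_{i+1}. Decrypting the received ciphertext:
P0: D(K, 0xCC) = 0xDB; 0xDB ⊕ 0x05 = 0xDE.
P1: D(K, 0x6C) = 0x7B; 0x7B ⊕ 0xCC = 0xB7.
P2: D(K, 0xC7) = 0xD0; 0xD0 ⊕ 0x6C = 0xBC.
P3: D(K, 0xEF) = 0xF8; 0xF8 ⊕ 0xC7 = 0x3F.
P4: D(K, 0x73) = 0x64; 0x64 ⊕ 0xEF = 0x8B.
P5: D(K, 0xF0) = 0xE7; 0xE7 ⊕ 0x73 = 0x94.
Blocks that differ from the original plaintext: P0, P1.

P0 = 0xDE, P1 = 0xB7, P2 = 0xBC, P3 = 0x3F, P4 = 0x8B, P5 = 0x94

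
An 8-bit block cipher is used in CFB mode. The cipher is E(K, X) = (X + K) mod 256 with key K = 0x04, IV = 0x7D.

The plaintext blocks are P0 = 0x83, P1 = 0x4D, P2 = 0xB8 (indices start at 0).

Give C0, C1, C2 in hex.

CFB encryption: C_i = P_i ⊕ E(K, C_{i−1}), with C_{−1} = IV.
C0: E(K, 0x7D) = 0x81; 0x83 ⊕ 0x81 = 0x02.
C1: E(K, 0x02) = 0x06; 0x4D ⊕ 0x06 = 0x4B.
C2: E(K, 0x4B) = 0x4F; 0xB8 ⊕ 0x4F = 0xF7.

C0 = 0x02, C1 = 0x4B, C2 = 0xF7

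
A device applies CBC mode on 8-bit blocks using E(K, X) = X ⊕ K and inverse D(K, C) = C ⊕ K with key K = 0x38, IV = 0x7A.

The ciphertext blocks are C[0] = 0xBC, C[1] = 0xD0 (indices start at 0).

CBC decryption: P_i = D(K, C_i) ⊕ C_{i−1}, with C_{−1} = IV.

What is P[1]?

P[1] = 0x54

P[1]: D(K, 0xD0) = 0xE8; 0xE8 ⊕ 0xBC = 0x54.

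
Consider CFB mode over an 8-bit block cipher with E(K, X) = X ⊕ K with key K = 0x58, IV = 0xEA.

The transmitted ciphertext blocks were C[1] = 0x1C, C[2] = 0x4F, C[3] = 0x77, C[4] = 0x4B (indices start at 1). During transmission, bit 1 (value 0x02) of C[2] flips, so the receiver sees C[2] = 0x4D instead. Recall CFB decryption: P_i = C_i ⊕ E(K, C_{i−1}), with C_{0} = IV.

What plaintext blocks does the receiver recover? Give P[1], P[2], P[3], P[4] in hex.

Only C[2] changed, to 0x4D. In CFB, a change in C_i flips the same bit in P_i and garbles P_{i+1}. Decrypting the received ciphertext:
P[1]: E(K, 0xEA) = 0xB2; 0x1C ⊕ 0xB2 = 0xAE.
P[2]: E(K, 0x1C) = 0x44; 0x4D ⊕ 0x44 = 0x09.
P[3]: E(K, 0x4D) = 0x15; 0x77 ⊕ 0x15 = 0x62.
P[4]: E(K, 0x77) = 0x2F; 0x4B ⊕ 0x2F = 0x64.
Blocks that differ from the original plaintext: P[2], P[3].

P[1] = 0xAE, P[2] = 0x09, P[3] = 0x62, P[4] = 0x64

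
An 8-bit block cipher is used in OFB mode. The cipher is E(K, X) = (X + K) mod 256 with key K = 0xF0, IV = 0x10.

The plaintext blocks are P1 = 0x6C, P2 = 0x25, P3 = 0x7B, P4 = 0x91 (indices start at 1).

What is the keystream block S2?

0xF0

OFB encryption: S_i = E(K, S_{i−1}) with S_{0} = IV; C_i = P_i ⊕ S_i.
C1: S = E(K, 0x10) = 0x00; 0x6C ⊕ 0x00 = 0x6C.
C2: S = E(K, 0x00) = 0xF0; 0x25 ⊕ 0xF0 = 0xD5.
So S2 = 0xF0.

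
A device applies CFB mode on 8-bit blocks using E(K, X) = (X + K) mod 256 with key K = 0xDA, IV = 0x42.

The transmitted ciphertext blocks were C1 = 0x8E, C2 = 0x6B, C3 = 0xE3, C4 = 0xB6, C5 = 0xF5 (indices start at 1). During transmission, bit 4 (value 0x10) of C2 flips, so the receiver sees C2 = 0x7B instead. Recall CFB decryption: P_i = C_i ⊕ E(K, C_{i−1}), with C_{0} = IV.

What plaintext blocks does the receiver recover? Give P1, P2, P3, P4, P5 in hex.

Only C2 changed, to 0x7B. In CFB, a change in C_i flips the same bit in P_i and garbles P_{i+1}. Decrypting the received ciphertext:
P1: E(K, 0x42) = 0x1C; 0x8E ⊕ 0x1C = 0x92.
P2: E(K, 0x8E) = 0x68; 0x7B ⊕ 0x68 = 0x13.
P3: E(K, 0x7B) = 0x55; 0xE3 ⊕ 0x55 = 0xB6.
P4: E(K, 0xE3) = 0xBD; 0xB6 ⊕ 0xBD = 0x0B.
P5: E(K, 0xB6) = 0x90; 0xF5 ⊕ 0x90 = 0x65.
Blocks that differ from the original plaintext: P2, P3.

P1 = 0x92, P2 = 0x13, P3 = 0xB6, P4 = 0x0B, P5 = 0x65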